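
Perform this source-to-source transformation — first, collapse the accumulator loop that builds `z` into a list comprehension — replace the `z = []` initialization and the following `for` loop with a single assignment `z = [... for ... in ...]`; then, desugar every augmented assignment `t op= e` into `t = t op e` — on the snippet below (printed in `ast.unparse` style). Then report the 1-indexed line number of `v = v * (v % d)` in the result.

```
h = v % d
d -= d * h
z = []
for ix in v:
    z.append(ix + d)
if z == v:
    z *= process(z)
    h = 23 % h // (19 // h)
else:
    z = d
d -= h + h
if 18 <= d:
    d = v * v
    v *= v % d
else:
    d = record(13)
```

12

Transformed code:
h = v % d
d = d - d * h
z = [ix + d for ix in v]
if z == v:
    z = z * process(z)
    h = 23 % h // (19 // h)
else:
    z = d
d = d - (h + h)
if 18 <= d:
    d = v * v
    v = v * (v % d)
else:
    d = record(13)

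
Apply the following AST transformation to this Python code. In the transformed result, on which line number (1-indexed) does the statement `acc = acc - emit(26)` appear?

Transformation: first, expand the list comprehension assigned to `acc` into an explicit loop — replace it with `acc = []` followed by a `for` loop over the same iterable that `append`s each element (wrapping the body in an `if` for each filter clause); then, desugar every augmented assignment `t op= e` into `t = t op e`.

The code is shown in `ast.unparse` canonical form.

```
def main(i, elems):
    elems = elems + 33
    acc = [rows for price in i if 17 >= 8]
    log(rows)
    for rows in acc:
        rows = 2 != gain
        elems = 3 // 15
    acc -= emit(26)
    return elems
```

11

Transformed code:
def main(i, elems):
    elems = elems + 33
    acc = []
    for price in i:
        if 17 >= 8:
            acc.append(rows)
    log(rows)
    for rows in acc:
        rows = 2 != gain
        elems = 3 // 15
    acc = acc - emit(26)
    return elems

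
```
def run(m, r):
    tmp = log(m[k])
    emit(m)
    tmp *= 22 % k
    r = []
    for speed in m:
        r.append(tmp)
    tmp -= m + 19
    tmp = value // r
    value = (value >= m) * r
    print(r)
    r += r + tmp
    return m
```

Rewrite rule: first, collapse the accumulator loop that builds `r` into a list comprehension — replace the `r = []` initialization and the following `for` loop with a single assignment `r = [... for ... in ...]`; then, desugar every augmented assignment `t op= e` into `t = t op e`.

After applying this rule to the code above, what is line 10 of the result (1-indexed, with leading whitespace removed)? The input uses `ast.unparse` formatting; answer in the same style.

Transformed code:
def run(m, r):
    tmp = log(m[k])
    emit(m)
    tmp = tmp * (22 % k)
    r = [tmp for speed in m]
    tmp = tmp - (m + 19)
    tmp = value // r
    value = (value >= m) * r
    print(r)
    r = r + (r + tmp)
    return m

r = r + (r + tmp)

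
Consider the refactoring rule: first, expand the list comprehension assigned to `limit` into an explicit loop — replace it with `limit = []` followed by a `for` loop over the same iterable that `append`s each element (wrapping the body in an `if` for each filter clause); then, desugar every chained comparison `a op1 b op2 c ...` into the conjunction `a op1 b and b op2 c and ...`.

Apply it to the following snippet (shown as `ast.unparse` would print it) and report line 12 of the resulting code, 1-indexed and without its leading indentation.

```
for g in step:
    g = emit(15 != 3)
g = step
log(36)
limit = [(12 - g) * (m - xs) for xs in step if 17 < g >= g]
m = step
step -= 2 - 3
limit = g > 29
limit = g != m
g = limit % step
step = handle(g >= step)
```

Transformed code:
for g in step:
    g = emit(15 != 3)
g = step
log(36)
limit = []
for xs in step:
    if 17 < g and g >= g:
        limit.append((12 - g) * (m - xs))
m = step
step -= 2 - 3
limit = g > 29
limit = g != m
g = limit % step
step = handle(g >= step)

limit = g != m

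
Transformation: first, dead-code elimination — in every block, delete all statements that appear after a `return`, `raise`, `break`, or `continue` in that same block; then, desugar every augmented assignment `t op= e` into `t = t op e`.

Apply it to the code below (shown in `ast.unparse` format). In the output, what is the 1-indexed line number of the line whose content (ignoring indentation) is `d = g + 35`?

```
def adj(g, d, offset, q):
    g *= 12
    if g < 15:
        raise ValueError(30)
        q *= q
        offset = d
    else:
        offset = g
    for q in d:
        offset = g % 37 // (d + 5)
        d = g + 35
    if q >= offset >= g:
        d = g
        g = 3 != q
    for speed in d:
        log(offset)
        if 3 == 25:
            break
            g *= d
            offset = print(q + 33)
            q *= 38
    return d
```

Transformed code:
def adj(g, d, offset, q):
    g = g * 12
    if g < 15:
        raise ValueError(30)
    else:
        offset = g
    for q in d:
        offset = g % 37 // (d + 5)
        d = g + 35
    if q >= offset >= g:
        d = g
        g = 3 != q
    for speed in d:
        log(offset)
        if 3 == 25:
            break
    return d

9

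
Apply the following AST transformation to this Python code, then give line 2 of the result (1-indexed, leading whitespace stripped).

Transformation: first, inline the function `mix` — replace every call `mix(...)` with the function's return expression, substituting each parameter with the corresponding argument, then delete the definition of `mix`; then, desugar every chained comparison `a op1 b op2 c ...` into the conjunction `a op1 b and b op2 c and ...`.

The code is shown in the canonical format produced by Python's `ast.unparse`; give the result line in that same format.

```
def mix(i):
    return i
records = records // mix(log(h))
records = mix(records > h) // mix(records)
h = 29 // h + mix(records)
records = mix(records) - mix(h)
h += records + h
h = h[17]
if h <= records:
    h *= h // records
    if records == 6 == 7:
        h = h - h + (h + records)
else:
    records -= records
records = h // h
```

records = (records > h) // records

Transformed code:
records = records // log(h)
records = (records > h) // records
h = 29 // h + records
records = records - h
h += records + h
h = h[17]
if h <= records:
    h *= h // records
    if records == 6 and 6 == 7:
        h = h - h + (h + records)
else:
    records -= records
records = h // h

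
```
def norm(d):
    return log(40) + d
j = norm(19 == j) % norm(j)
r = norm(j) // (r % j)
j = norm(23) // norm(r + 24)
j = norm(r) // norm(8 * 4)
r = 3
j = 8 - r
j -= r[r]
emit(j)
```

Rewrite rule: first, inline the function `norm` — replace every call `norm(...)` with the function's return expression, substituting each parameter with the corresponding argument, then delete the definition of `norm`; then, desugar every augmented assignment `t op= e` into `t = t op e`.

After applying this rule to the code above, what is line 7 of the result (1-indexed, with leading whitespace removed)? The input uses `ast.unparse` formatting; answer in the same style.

Transformed code:
j = (log(40) + (19 == j)) % (log(40) + j)
r = (log(40) + j) // (r % j)
j = (log(40) + 23) // (log(40) + (r + 24))
j = (log(40) + r) // (log(40) + 8 * 4)
r = 3
j = 8 - r
j = j - r[r]
emit(j)

j = j - r[r]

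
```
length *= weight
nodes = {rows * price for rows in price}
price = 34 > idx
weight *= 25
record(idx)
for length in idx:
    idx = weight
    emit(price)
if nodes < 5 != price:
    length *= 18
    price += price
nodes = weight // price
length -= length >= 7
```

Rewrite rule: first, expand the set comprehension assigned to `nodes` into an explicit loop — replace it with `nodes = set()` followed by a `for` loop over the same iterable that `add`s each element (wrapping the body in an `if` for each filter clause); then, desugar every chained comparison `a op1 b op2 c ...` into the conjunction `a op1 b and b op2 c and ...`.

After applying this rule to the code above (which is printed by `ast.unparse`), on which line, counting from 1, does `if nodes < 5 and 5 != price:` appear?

Transformed code:
length *= weight
nodes = set()
for rows in price:
    nodes.add(rows * price)
price = 34 > idx
weight *= 25
record(idx)
for length in idx:
    idx = weight
    emit(price)
if nodes < 5 and 5 != price:
    length *= 18
    price += price
nodes = weight // price
length -= length >= 7

11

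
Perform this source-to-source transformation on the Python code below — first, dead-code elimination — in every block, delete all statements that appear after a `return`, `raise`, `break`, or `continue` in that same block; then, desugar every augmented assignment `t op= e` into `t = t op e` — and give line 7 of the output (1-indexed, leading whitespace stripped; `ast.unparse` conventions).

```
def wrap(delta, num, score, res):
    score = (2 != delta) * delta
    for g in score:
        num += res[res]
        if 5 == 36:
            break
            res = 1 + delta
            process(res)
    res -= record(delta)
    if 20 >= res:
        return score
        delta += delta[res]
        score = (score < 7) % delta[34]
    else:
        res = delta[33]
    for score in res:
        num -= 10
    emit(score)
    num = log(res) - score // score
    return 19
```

res = res - record(delta)

Transformed code:
def wrap(delta, num, score, res):
    score = (2 != delta) * delta
    for g in score:
        num = num + res[res]
        if 5 == 36:
            break
    res = res - record(delta)
    if 20 >= res:
        return score
    else:
        res = delta[33]
    for score in res:
        num = num - 10
    emit(score)
    num = log(res) - score // score
    return 19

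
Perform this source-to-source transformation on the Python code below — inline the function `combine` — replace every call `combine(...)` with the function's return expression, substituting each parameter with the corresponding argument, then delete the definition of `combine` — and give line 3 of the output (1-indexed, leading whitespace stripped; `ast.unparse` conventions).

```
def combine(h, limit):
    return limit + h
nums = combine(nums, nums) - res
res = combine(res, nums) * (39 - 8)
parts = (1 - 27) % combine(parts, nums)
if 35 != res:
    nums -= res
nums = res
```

parts = (1 - 27) % (nums + parts)

Transformed code:
nums = nums + nums - res
res = (nums + res) * (39 - 8)
parts = (1 - 27) % (nums + parts)
if 35 != res:
    nums -= res
nums = res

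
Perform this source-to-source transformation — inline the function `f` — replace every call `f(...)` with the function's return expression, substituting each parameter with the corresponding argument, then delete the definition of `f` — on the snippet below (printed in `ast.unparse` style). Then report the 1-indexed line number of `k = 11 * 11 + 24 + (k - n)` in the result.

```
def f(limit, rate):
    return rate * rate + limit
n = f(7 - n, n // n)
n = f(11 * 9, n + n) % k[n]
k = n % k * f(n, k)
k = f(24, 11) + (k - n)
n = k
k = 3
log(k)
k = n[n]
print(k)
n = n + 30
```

4

Transformed code:
n = n // n * (n // n) + (7 - n)
n = ((n + n) * (n + n) + 11 * 9) % k[n]
k = n % k * (k * k + n)
k = 11 * 11 + 24 + (k - n)
n = k
k = 3
log(k)
k = n[n]
print(k)
n = n + 30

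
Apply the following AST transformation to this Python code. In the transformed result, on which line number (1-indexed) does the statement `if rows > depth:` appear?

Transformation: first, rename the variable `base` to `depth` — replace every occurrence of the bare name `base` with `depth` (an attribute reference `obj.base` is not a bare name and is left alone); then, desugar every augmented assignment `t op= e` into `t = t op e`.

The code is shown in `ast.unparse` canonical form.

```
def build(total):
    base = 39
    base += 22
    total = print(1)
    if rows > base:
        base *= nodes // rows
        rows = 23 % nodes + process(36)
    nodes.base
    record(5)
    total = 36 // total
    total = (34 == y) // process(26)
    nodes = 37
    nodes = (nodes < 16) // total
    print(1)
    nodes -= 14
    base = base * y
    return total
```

Transformed code:
def build(total):
    depth = 39
    depth = depth + 22
    total = print(1)
    if rows > depth:
        depth = depth * (nodes // rows)
        rows = 23 % nodes + process(36)
    nodes.base
    record(5)
    total = 36 // total
    total = (34 == y) // process(26)
    nodes = 37
    nodes = (nodes < 16) // total
    print(1)
    nodes = nodes - 14
    depth = depth * y
    return total

5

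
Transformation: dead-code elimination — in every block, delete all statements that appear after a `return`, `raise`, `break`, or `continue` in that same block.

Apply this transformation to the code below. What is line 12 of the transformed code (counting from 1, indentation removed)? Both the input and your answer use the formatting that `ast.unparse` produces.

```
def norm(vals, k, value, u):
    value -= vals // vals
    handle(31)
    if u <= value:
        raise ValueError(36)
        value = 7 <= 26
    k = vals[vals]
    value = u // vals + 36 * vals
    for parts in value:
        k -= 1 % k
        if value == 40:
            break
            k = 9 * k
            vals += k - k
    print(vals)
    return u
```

Transformed code:
def norm(vals, k, value, u):
    value -= vals // vals
    handle(31)
    if u <= value:
        raise ValueError(36)
    k = vals[vals]
    value = u // vals + 36 * vals
    for parts in value:
        k -= 1 % k
        if value == 40:
            break
    print(vals)
    return u

print(vals)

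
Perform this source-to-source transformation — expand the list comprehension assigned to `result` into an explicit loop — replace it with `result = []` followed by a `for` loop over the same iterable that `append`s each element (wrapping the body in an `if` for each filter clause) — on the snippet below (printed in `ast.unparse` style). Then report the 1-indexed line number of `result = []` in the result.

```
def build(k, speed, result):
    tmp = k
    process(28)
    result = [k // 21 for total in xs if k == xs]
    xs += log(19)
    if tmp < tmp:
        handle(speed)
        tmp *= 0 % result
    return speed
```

Transformed code:
def build(k, speed, result):
    tmp = k
    process(28)
    result = []
    for total in xs:
        if k == xs:
            result.append(k // 21)
    xs += log(19)
    if tmp < tmp:
        handle(speed)
        tmp *= 0 % result
    return speed

4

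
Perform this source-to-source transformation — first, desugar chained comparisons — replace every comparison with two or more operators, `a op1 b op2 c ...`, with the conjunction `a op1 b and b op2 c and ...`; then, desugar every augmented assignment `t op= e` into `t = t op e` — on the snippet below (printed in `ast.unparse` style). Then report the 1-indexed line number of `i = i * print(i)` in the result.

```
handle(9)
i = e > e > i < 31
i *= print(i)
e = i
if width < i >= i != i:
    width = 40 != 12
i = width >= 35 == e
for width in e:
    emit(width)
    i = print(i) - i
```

3

Transformed code:
handle(9)
i = e > e and e > i and (i < 31)
i = i * print(i)
e = i
if width < i and i >= i and (i != i):
    width = 40 != 12
i = width >= 35 and 35 == e
for width in e:
    emit(width)
    i = print(i) - i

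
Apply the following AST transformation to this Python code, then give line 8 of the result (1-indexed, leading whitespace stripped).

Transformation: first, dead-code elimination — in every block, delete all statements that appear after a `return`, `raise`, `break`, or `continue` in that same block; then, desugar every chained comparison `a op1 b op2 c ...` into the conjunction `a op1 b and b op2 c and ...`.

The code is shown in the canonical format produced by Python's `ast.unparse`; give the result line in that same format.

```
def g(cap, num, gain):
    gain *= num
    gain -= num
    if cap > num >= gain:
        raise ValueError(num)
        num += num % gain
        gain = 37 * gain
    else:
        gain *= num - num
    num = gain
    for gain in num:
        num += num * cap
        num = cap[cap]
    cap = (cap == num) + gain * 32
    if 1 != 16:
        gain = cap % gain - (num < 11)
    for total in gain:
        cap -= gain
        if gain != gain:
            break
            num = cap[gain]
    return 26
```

Transformed code:
def g(cap, num, gain):
    gain *= num
    gain -= num
    if cap > num and num >= gain:
        raise ValueError(num)
    else:
        gain *= num - num
    num = gain
    for gain in num:
        num += num * cap
        num = cap[cap]
    cap = (cap == num) + gain * 32
    if 1 != 16:
        gain = cap % gain - (num < 11)
    for total in gain:
        cap -= gain
        if gain != gain:
            break
    return 26

num = gain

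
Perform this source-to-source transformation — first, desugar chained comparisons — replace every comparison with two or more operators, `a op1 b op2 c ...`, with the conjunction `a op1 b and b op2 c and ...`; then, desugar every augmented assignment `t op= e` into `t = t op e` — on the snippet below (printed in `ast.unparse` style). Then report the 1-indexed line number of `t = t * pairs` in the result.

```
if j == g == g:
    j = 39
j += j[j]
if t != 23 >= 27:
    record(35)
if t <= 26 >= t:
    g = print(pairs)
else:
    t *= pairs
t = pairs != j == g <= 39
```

9

Transformed code:
if j == g and g == g:
    j = 39
j = j + j[j]
if t != 23 and 23 >= 27:
    record(35)
if t <= 26 and 26 >= t:
    g = print(pairs)
else:
    t = t * pairs
t = pairs != j and j == g and (g <= 39)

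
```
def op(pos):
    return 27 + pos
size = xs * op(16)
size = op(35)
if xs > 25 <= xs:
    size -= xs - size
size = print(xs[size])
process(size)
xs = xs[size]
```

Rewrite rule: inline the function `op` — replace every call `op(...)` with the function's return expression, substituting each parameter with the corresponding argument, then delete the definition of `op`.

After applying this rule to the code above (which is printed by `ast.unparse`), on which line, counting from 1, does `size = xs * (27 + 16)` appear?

1

Transformed code:
size = xs * (27 + 16)
size = 27 + 35
if xs > 25 <= xs:
    size -= xs - size
size = print(xs[size])
process(size)
xs = xs[size]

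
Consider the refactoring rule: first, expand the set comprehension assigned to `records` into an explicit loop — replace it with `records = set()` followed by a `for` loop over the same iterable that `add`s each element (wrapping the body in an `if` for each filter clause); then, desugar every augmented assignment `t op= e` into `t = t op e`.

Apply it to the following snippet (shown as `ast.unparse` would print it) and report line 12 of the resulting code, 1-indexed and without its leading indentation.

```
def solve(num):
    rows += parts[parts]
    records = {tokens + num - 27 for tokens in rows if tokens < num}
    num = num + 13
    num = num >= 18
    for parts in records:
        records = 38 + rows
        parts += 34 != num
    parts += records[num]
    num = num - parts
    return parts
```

Transformed code:
def solve(num):
    rows = rows + parts[parts]
    records = set()
    for tokens in rows:
        if tokens < num:
            records.add(tokens + num - 27)
    num = num + 13
    num = num >= 18
    for parts in records:
        records = 38 + rows
        parts = parts + (34 != num)
    parts = parts + records[num]
    num = num - parts
    return parts

parts = parts + records[num]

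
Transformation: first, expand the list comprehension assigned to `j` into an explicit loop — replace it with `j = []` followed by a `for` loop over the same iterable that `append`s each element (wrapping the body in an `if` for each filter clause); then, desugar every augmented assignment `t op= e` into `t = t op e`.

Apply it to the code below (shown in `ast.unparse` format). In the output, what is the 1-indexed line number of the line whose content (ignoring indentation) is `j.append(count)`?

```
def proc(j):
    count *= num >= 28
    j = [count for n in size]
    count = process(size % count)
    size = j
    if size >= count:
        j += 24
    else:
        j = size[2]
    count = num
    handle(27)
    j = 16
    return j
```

Transformed code:
def proc(j):
    count = count * (num >= 28)
    j = []
    for n in size:
        j.append(count)
    count = process(size % count)
    size = j
    if size >= count:
        j = j + 24
    else:
        j = size[2]
    count = num
    handle(27)
    j = 16
    return j

5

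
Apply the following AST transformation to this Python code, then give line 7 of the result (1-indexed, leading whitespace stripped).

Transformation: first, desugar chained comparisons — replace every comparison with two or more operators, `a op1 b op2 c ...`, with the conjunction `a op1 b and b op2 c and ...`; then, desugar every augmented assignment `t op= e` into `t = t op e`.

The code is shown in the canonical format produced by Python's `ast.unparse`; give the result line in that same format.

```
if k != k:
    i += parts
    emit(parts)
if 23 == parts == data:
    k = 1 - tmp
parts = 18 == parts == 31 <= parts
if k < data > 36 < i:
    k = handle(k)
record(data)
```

Transformed code:
if k != k:
    i = i + parts
    emit(parts)
if 23 == parts and parts == data:
    k = 1 - tmp
parts = 18 == parts and parts == 31 and (31 <= parts)
if k < data and data > 36 and (36 < i):
    k = handle(k)
record(data)

if k < data and data > 36 and (36 < i):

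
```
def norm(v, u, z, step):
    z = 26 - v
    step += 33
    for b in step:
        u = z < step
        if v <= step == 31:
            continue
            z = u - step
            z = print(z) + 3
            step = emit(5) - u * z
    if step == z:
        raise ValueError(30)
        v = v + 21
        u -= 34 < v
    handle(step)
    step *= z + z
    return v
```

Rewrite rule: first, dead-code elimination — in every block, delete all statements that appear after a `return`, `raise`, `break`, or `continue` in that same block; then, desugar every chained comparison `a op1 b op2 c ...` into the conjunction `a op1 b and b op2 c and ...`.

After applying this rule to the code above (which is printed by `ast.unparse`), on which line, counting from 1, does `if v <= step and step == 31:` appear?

6

Transformed code:
def norm(v, u, z, step):
    z = 26 - v
    step += 33
    for b in step:
        u = z < step
        if v <= step and step == 31:
            continue
    if step == z:
        raise ValueError(30)
    handle(step)
    step *= z + z
    return v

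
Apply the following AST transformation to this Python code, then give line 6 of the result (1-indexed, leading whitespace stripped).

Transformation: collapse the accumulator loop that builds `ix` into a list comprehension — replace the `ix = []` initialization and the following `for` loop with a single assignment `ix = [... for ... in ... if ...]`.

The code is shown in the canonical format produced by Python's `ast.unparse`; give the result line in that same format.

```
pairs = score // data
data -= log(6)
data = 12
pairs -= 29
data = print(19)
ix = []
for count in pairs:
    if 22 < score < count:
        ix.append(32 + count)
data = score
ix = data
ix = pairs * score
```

Transformed code:
pairs = score // data
data -= log(6)
data = 12
pairs -= 29
data = print(19)
ix = [32 + count for count in pairs if 22 < score < count]
data = score
ix = data
ix = pairs * score

ix = [32 + count for count in pairs if 22 < score < count]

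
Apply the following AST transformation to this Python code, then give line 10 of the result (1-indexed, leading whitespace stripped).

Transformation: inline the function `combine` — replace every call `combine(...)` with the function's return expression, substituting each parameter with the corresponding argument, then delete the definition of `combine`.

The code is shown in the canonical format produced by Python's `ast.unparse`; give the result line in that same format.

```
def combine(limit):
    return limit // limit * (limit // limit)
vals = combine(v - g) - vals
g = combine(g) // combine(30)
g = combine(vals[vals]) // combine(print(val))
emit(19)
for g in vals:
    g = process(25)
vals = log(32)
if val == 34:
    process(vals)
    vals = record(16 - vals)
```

vals = record(16 - vals)

Transformed code:
vals = (v - g) // (v - g) * ((v - g) // (v - g)) - vals
g = g // g * (g // g) // (30 // 30 * (30 // 30))
g = vals[vals] // vals[vals] * (vals[vals] // vals[vals]) // (print(val) // print(val) * (print(val) // print(val)))
emit(19)
for g in vals:
    g = process(25)
vals = log(32)
if val == 34:
    process(vals)
    vals = record(16 - vals)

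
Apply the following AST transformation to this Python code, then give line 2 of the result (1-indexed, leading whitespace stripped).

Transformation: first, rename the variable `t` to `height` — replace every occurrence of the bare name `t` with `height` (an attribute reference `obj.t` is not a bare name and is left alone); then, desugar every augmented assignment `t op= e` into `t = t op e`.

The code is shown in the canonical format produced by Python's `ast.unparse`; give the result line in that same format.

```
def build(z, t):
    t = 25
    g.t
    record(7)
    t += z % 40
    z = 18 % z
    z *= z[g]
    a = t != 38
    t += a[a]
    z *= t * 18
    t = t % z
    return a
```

height = 25

Transformed code:
def build(z, height):
    height = 25
    g.t
    record(7)
    height = height + z % 40
    z = 18 % z
    z = z * z[g]
    a = height != 38
    height = height + a[a]
    z = z * (height * 18)
    height = height % z
    return a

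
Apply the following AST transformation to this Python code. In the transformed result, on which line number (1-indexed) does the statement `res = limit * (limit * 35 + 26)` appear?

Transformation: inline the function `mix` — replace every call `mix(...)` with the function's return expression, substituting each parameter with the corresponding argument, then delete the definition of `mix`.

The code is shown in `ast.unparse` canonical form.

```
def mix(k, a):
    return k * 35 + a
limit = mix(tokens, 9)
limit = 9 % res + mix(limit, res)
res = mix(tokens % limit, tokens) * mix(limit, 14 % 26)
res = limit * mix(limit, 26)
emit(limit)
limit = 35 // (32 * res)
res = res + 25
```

4

Transformed code:
limit = tokens * 35 + 9
limit = 9 % res + (limit * 35 + res)
res = (tokens % limit * 35 + tokens) * (limit * 35 + 14 % 26)
res = limit * (limit * 35 + 26)
emit(limit)
limit = 35 // (32 * res)
res = res + 25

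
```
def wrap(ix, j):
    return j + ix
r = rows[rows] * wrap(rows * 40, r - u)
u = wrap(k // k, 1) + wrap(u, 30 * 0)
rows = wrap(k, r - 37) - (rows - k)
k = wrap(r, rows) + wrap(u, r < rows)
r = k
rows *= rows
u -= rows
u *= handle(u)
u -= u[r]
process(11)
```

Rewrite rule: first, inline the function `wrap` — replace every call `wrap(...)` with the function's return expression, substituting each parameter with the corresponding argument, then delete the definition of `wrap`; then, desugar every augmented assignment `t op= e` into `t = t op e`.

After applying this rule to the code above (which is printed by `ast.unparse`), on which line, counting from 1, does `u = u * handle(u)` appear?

8

Transformed code:
r = rows[rows] * (r - u + rows * 40)
u = 1 + k // k + (30 * 0 + u)
rows = r - 37 + k - (rows - k)
k = rows + r + ((r < rows) + u)
r = k
rows = rows * rows
u = u - rows
u = u * handle(u)
u = u - u[r]
process(11)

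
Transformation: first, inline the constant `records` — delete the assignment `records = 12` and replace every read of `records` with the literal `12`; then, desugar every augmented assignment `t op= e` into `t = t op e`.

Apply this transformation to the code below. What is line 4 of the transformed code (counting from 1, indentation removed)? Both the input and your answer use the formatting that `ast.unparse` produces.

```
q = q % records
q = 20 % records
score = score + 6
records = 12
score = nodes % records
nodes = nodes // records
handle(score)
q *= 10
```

score = nodes % 12

Transformed code:
q = q % 12
q = 20 % 12
score = score + 6
score = nodes % 12
nodes = nodes // 12
handle(score)
q = q * 10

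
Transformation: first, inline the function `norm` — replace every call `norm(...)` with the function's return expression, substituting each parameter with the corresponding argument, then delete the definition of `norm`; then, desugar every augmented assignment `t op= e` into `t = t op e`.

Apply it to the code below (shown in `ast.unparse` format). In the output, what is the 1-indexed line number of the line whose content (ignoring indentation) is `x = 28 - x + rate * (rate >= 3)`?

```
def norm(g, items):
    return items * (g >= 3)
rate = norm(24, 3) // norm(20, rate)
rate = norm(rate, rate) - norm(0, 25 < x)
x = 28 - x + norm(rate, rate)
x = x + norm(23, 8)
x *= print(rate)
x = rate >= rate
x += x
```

3

Transformed code:
rate = 3 * (24 >= 3) // (rate * (20 >= 3))
rate = rate * (rate >= 3) - (25 < x) * (0 >= 3)
x = 28 - x + rate * (rate >= 3)
x = x + 8 * (23 >= 3)
x = x * print(rate)
x = rate >= rate
x = x + x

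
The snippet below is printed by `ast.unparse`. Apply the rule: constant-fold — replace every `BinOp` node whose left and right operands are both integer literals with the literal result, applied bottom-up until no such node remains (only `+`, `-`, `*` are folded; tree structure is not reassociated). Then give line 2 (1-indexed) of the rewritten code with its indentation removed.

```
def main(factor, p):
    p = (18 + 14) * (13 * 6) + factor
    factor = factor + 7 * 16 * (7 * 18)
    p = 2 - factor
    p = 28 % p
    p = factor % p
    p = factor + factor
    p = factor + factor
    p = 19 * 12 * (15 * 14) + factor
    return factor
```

Transformed code:
def main(factor, p):
    p = 2496 + factor
    factor = factor + 14112
    p = 2 - factor
    p = 28 % p
    p = factor % p
    p = factor + factor
    p = factor + factor
    p = 47880 + factor
    return factor

p = 2496 + factor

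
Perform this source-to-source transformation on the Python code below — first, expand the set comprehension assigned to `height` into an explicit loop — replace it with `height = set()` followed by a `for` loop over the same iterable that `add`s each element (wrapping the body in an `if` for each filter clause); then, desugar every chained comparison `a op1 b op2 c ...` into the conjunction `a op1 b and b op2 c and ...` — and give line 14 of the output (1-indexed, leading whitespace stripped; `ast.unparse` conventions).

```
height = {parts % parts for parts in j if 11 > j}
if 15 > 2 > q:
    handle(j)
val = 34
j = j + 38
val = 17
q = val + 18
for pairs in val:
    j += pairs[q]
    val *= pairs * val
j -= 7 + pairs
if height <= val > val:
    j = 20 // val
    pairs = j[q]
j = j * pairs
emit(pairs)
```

Transformed code:
height = set()
for parts in j:
    if 11 > j:
        height.add(parts % parts)
if 15 > 2 and 2 > q:
    handle(j)
val = 34
j = j + 38
val = 17
q = val + 18
for pairs in val:
    j += pairs[q]
    val *= pairs * val
j -= 7 + pairs
if height <= val and val > val:
    j = 20 // val
    pairs = j[q]
j = j * pairs
emit(pairs)

j -= 7 + pairs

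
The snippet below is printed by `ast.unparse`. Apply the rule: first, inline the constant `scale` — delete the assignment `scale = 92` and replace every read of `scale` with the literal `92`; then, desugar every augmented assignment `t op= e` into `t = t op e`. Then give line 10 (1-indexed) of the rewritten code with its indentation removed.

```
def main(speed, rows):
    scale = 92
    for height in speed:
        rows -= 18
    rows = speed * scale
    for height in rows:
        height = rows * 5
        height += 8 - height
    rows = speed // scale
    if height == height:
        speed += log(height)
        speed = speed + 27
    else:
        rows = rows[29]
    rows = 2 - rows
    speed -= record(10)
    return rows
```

Transformed code:
def main(speed, rows):
    for height in speed:
        rows = rows - 18
    rows = speed * 92
    for height in rows:
        height = rows * 5
        height = height + (8 - height)
    rows = speed // 92
    if height == height:
        speed = speed + log(height)
        speed = speed + 27
    else:
        rows = rows[29]
    rows = 2 - rows
    speed = speed - record(10)
    return rows

speed = speed + log(height)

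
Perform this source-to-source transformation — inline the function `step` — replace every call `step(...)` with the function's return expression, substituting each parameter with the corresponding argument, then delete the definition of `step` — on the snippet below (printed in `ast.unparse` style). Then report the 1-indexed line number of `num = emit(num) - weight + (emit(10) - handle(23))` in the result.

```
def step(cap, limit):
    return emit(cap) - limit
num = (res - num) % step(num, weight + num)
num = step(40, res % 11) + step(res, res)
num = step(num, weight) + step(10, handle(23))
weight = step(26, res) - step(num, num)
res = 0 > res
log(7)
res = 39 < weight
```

3

Transformed code:
num = (res - num) % (emit(num) - (weight + num))
num = emit(40) - res % 11 + (emit(res) - res)
num = emit(num) - weight + (emit(10) - handle(23))
weight = emit(26) - res - (emit(num) - num)
res = 0 > res
log(7)
res = 39 < weight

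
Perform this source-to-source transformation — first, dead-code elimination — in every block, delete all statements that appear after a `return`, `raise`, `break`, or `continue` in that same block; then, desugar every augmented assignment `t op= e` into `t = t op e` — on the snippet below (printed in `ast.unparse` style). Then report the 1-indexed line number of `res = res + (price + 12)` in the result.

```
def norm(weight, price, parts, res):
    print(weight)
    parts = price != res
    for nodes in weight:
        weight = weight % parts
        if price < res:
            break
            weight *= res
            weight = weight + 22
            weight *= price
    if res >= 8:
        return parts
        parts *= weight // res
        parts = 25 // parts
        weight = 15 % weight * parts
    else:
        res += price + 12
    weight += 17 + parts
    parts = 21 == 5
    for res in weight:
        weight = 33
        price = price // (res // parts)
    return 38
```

Transformed code:
def norm(weight, price, parts, res):
    print(weight)
    parts = price != res
    for nodes in weight:
        weight = weight % parts
        if price < res:
            break
    if res >= 8:
        return parts
    else:
        res = res + (price + 12)
    weight = weight + (17 + parts)
    parts = 21 == 5
    for res in weight:
        weight = 33
        price = price // (res // parts)
    return 38

11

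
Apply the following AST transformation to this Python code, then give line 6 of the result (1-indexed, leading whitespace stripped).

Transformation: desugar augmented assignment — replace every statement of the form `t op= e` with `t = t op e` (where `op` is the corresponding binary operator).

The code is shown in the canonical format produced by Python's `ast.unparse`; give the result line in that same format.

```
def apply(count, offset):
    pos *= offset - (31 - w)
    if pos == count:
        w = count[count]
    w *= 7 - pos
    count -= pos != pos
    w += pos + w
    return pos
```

Transformed code:
def apply(count, offset):
    pos = pos * (offset - (31 - w))
    if pos == count:
        w = count[count]
    w = w * (7 - pos)
    count = count - (pos != pos)
    w = w + (pos + w)
    return pos

count = count - (pos != pos)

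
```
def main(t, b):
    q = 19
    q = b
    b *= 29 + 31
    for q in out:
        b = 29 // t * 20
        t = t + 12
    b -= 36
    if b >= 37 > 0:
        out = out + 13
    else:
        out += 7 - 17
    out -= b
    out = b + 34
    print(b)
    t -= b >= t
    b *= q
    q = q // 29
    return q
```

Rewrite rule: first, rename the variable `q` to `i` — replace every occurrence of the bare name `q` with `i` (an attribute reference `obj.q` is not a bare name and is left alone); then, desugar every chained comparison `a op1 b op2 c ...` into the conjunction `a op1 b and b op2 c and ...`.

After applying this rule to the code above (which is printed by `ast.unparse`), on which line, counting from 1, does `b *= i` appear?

17

Transformed code:
def main(t, b):
    i = 19
    i = b
    b *= 29 + 31
    for i in out:
        b = 29 // t * 20
        t = t + 12
    b -= 36
    if b >= 37 and 37 > 0:
        out = out + 13
    else:
        out += 7 - 17
    out -= b
    out = b + 34
    print(b)
    t -= b >= t
    b *= i
    i = i // 29
    return i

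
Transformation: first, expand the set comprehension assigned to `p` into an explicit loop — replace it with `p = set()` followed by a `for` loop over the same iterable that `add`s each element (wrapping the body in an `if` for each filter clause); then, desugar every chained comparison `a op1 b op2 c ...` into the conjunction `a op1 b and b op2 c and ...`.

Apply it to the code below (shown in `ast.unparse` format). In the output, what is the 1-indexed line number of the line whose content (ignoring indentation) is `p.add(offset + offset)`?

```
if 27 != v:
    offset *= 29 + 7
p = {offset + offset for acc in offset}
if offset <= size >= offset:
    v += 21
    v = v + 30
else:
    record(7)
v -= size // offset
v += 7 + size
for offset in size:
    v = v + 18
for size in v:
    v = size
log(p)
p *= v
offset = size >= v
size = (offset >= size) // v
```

Transformed code:
if 27 != v:
    offset *= 29 + 7
p = set()
for acc in offset:
    p.add(offset + offset)
if offset <= size and size >= offset:
    v += 21
    v = v + 30
else:
    record(7)
v -= size // offset
v += 7 + size
for offset in size:
    v = v + 18
for size in v:
    v = size
log(p)
p *= v
offset = size >= v
size = (offset >= size) // v

5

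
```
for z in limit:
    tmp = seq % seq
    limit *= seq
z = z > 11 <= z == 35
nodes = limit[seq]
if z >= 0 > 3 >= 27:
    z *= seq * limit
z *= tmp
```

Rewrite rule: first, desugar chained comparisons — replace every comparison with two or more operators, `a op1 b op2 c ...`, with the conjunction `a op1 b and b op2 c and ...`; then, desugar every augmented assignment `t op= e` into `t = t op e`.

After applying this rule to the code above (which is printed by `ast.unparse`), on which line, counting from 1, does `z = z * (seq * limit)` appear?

Transformed code:
for z in limit:
    tmp = seq % seq
    limit = limit * seq
z = z > 11 and 11 <= z and (z == 35)
nodes = limit[seq]
if z >= 0 and 0 > 3 and (3 >= 27):
    z = z * (seq * limit)
z = z * tmp

7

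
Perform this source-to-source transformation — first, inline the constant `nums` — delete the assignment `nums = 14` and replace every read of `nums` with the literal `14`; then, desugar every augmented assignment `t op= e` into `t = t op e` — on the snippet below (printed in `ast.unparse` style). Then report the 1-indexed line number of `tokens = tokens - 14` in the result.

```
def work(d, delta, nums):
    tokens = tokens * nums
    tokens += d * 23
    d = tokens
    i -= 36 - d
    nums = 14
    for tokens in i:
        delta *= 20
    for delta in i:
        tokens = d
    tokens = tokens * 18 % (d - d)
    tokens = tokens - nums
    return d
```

11

Transformed code:
def work(d, delta, nums):
    tokens = tokens * 14
    tokens = tokens + d * 23
    d = tokens
    i = i - (36 - d)
    for tokens in i:
        delta = delta * 20
    for delta in i:
        tokens = d
    tokens = tokens * 18 % (d - d)
    tokens = tokens - 14
    return d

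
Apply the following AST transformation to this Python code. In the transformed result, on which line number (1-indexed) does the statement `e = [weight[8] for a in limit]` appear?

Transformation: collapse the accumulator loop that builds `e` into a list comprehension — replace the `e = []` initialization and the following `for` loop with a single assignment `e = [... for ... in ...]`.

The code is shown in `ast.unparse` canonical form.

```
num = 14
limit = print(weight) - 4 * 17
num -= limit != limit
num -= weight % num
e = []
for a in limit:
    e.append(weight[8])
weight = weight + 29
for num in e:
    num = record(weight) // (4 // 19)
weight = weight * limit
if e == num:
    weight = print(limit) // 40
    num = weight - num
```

5

Transformed code:
num = 14
limit = print(weight) - 4 * 17
num -= limit != limit
num -= weight % num
e = [weight[8] for a in limit]
weight = weight + 29
for num in e:
    num = record(weight) // (4 // 19)
weight = weight * limit
if e == num:
    weight = print(limit) // 40
    num = weight - num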